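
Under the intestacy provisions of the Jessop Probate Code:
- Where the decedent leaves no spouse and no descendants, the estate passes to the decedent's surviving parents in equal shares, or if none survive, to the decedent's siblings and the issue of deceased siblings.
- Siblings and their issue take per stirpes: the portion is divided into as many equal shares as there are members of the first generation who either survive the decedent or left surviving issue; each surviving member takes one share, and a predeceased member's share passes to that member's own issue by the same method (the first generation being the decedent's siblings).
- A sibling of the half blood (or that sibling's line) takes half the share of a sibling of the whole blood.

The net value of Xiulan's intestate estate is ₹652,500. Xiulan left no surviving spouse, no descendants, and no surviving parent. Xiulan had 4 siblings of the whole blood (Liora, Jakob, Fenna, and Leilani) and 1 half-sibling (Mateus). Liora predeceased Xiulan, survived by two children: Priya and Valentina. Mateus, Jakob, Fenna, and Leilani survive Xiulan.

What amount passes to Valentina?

The entire ₹652,500 passes to the siblings and their issue.
Counting each half-blood sibling's line as half a unit, there are 9/2 units in ₹652,500, so one unit is ₹145,000. Whole-blood lines (Liora, Jakob, Fenna, and Leilani) take ₹145,000 each; half-blood lines (Mateus) take ₹72,500 each.
Liora's share (₹145,000) is divided into 2 shares of ₹72,500: Priya and Valentina each take ₹72,500.

Valentina receives ₹72,500.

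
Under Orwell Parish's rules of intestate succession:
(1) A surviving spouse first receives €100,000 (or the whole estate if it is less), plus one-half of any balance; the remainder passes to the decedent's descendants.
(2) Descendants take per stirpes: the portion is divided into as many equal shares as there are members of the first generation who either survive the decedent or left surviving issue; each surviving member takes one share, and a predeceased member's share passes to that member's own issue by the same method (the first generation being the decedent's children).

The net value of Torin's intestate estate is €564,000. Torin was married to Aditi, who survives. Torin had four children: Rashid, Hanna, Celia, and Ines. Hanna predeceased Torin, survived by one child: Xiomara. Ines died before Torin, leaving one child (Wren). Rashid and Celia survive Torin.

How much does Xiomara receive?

Xiomara receives €58,000.

Aditi first takes €100,000, leaving a balance of €464,000. Aditi then takes one-half of the balance (€232,000), for a total of €332,000. The remaining €232,000 passes to the descendants.
The descendants' portion (€232,000) is divided into 4 shares of €58,000: Rashid and Celia each take €58,000; Hanna's €58,000 share passes to Hanna's issue; Ines's €58,000 share passes to Ines's issue.
Hanna's share (€58,000) passes entirely to Xiomara.
Ines's share (€58,000) passes entirely to Wren.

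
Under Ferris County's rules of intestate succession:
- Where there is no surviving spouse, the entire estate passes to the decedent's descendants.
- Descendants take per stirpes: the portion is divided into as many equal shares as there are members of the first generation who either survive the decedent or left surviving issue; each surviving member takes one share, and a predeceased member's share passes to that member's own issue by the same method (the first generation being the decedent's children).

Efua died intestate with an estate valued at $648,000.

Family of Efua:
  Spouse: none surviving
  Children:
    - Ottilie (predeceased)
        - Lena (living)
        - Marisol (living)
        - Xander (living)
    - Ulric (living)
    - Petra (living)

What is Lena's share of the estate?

Lena receives $72,000.

The entire $648,000 passes to the descendants.
That amount ($648,000) is divided into 3 shares of $216,000: Ulric and Petra each take $216,000; Ottilie's $216,000 share passes to Ottilie's issue.
Ottilie's share ($216,000) is divided into 3 shares of $72,000: Lena, Marisol, and Xander each take $72,000.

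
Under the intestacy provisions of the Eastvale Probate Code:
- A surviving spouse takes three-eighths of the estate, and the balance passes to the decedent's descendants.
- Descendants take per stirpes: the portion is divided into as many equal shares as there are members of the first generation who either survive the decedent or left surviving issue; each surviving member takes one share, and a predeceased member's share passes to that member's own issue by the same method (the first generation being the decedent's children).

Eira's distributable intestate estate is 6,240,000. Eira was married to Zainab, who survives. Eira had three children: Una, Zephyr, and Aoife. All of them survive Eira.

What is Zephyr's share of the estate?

Zainab takes three-eighths of 6,240,000 = 2,340,000. The remaining 3,900,000 passes to the descendants.
The descendants' portion (3,900,000) is divided into 3 shares of 1,300,000: Una, Zephyr, and Aoife each take 1,300,000.

Zephyr receives 1,300,000.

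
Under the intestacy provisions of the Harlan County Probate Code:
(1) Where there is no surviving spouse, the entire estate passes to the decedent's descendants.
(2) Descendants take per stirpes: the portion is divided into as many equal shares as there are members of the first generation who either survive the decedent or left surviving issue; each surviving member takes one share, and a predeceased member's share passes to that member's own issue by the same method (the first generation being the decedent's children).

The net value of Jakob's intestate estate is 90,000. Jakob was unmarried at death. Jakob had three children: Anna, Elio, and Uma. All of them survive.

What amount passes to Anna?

The entire 90,000 passes to the descendants.
That amount (90,000) is divided into 3 shares of 30,000: Anna, Elio, and Uma each take 30,000.

Anna receives 30,000.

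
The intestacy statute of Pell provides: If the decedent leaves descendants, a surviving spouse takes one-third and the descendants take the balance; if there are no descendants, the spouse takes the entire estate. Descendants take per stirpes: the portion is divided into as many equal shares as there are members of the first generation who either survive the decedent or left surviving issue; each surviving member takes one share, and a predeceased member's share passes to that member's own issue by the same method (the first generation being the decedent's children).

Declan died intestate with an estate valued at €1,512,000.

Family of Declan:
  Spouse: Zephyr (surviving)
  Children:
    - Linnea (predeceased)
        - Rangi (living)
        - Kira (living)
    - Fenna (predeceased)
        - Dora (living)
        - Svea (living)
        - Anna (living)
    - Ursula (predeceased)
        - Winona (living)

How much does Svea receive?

Svea receives €112,000.

Zephyr takes one-third of €1,512,000 = €504,000. The remaining €1,008,000 passes to the descendants.
The descendants' portion (€1,008,000) is divided into 3 shares of €336,000: Linnea's €336,000 share passes to Linnea's issue; Fenna's €336,000 share passes to Fenna's issue; Ursula's €336,000 share passes to Ursula's issue.
Linnea's share (€336,000) is divided into 2 shares of €168,000: Rangi and Kira each take €168,000.
Fenna's share (€336,000) is divided into 3 shares of €112,000: Dora, Svea, and Anna each take €112,000.
Ursula's share (€336,000) passes entirely to Winona.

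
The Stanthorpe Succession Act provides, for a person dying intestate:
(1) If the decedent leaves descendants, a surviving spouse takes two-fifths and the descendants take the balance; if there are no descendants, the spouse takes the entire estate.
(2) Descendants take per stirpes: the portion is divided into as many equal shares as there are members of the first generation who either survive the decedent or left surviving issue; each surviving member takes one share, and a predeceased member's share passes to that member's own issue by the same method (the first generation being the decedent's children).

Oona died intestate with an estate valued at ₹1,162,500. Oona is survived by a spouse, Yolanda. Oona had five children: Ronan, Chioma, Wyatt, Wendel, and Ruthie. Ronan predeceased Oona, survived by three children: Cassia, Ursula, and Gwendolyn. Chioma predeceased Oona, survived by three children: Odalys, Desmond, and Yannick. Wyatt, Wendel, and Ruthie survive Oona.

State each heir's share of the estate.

Yolanda takes two-fifths of ₹1,162,500 = ₹465,000. The remaining ₹697,500 passes to the descendants.
The descendants' portion (₹697,500) is divided into 5 shares of ₹139,500: Wyatt, Wendel, and Ruthie each take ₹139,500; Ronan's ₹139,500 share passes to Ronan's issue; Chioma's ₹139,500 share passes to Chioma's issue.
Ronan's share (₹139,500) is divided into 3 shares of ₹46,500: Cassia, Ursula, and Gwendolyn each take ₹46,500.
Chioma's share (₹139,500) is divided into 3 shares of ₹46,500: Odalys, Desmond, and Yannick each take ₹46,500.

Yolanda: ₹465,000; Cassia: ₹46,500; Ursula: ₹46,500; Gwendolyn: ₹46,500; Odalys: ₹46,500; Desmond: ₹46,500; Yannick: ₹46,500; Wyatt: ₹139,500; Wendel: ₹139,500; Ruthie: ₹139,500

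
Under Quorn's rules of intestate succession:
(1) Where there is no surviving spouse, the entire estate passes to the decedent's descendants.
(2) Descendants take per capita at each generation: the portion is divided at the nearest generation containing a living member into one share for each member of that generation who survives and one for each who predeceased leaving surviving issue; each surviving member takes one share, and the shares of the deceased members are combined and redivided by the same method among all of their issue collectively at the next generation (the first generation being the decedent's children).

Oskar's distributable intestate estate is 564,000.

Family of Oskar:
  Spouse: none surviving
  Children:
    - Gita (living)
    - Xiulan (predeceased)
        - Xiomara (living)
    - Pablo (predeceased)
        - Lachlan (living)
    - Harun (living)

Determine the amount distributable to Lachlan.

The entire 564,000 passes to the descendants.
That amount (564,000) is divided at the children's generation into 4 shares of 141,000. Gita and Harun each take 141,000. The 2 shares of the deceased (Xiulan and Pablo) are combined into a pool of 282,000.
That pool (282,000) is divided at the grandchildren's generation equally among Xiomara and Lachlan: 141,000 each.

Lachlan receives 141,000.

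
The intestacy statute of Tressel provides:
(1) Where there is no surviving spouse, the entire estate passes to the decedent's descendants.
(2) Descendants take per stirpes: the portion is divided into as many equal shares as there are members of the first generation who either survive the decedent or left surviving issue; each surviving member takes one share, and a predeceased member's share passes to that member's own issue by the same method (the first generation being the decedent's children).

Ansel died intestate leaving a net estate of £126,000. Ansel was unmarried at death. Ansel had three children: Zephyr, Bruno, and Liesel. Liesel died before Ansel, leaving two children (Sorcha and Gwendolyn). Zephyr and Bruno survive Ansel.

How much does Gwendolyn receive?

Gwendolyn receives £21,000.

The entire £126,000 passes to the descendants.
That amount (£126,000) is divided into 3 shares of £42,000: Zephyr and Bruno each take £42,000; Liesel's £42,000 share passes to Liesel's issue.
Liesel's share (£42,000) is divided into 2 shares of £21,000: Sorcha and Gwendolyn each take £21,000.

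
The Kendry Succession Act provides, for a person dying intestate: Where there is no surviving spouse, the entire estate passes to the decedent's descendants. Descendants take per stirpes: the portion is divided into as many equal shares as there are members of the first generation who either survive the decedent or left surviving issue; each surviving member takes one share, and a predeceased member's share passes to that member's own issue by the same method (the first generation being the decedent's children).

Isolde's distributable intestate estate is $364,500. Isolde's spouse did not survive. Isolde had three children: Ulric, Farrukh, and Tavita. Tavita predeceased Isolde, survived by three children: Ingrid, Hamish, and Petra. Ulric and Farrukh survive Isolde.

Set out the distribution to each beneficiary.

Ulric: $121,500; Farrukh: $121,500; Ingrid: $40,500; Hamish: $40,500; Petra: $40,500

The entire $364,500 passes to the descendants.
That amount ($364,500) is divided into 3 shares of $121,500: Ulric and Farrukh each take $121,500; Tavita's $121,500 share passes to Tavita's issue.
Tavita's share ($121,500) is divided into 3 shares of $40,500: Ingrid, Hamish, and Petra each take $40,500.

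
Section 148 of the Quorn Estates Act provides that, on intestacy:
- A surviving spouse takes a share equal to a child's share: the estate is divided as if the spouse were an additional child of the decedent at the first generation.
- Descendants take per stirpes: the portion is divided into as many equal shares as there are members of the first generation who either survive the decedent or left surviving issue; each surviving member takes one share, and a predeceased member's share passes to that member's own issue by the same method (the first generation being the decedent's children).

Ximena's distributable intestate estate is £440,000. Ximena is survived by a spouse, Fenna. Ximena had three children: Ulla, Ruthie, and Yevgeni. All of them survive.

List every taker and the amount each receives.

The spouse counts as an additional share at the children's level, so there are 4 primary shares of £110,000. Fenna takes one such share (£110,000).
The children's combined portion (£330,000) is divided into 3 shares of £110,000: Ulla, Ruthie, and Yevgeni each take £110,000.

Fenna: £110,000; Ulla: £110,000; Ruthie: £110,000; Yevgeni: £110,000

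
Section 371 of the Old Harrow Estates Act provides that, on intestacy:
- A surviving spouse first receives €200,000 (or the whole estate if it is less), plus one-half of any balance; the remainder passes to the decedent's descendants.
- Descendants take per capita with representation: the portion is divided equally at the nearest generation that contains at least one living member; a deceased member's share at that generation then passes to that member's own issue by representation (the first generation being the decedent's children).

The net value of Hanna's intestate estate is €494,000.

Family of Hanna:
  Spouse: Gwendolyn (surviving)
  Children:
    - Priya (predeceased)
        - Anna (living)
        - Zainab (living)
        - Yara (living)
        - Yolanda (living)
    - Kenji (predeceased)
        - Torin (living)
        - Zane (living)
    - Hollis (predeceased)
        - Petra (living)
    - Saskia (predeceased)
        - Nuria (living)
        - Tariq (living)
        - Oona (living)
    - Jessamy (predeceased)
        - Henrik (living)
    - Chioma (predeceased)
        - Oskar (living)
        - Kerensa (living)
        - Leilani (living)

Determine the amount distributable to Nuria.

Gwendolyn first takes €200,000, leaving a balance of €294,000. Gwendolyn then takes one-half of the balance (€147,000), for a total of €347,000. The remaining €147,000 passes to the descendants.
No child survives, so the initial division is made at the grandchildren's generation.
The descendants' portion (€147,000) is divided into 14 shares of €10,500: Anna, Zainab, Yara, Yolanda, Torin, Zane, Petra, Nuria, Tariq, Oona, Henrik, Oskar, Kerensa, and Leilani each take €10,500.

Nuria receives €10,500.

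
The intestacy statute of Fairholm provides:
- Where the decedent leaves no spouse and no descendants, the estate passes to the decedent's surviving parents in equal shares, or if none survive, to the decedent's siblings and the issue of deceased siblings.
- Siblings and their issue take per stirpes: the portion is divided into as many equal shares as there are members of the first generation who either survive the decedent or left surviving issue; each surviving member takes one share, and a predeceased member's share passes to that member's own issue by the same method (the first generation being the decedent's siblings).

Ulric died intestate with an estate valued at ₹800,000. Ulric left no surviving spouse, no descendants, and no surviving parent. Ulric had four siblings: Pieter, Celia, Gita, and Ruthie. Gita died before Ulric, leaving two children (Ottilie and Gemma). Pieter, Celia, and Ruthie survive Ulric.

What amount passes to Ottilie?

The entire ₹800,000 passes to the siblings and their issue.
That amount (₹800,000) is divided into 4 shares of ₹200,000: Pieter, Celia, and Ruthie each take ₹200,000; Gita's ₹200,000 share passes to Gita's issue.
Gita's share (₹200,000) is divided into 2 shares of ₹100,000: Ottilie and Gemma each take ₹100,000.

Ottilie receives ₹100,000.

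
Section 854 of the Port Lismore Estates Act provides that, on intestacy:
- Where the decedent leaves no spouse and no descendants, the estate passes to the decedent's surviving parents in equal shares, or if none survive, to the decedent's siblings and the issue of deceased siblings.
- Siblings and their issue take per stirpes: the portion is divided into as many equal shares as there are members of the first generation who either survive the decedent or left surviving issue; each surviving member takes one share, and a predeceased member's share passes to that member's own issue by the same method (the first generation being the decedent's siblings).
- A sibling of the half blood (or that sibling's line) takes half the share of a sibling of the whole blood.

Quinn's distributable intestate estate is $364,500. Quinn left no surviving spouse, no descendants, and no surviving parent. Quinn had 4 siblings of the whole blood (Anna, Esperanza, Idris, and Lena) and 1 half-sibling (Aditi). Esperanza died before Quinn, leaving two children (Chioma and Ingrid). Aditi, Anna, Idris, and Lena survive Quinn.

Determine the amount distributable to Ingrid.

The entire $364,500 passes to the siblings and their issue.
Counting each half-blood sibling's line as half a unit, there are 9/2 units in $364,500, so one unit is $81,000. Whole-blood lines (Anna, Esperanza, Idris, and Lena) take $81,000 each; half-blood lines (Aditi) take $40,500 each.
Esperanza's share ($81,000) is divided into 2 shares of $40,500: Chioma and Ingrid each take $40,500.

Ingrid receives $40,500.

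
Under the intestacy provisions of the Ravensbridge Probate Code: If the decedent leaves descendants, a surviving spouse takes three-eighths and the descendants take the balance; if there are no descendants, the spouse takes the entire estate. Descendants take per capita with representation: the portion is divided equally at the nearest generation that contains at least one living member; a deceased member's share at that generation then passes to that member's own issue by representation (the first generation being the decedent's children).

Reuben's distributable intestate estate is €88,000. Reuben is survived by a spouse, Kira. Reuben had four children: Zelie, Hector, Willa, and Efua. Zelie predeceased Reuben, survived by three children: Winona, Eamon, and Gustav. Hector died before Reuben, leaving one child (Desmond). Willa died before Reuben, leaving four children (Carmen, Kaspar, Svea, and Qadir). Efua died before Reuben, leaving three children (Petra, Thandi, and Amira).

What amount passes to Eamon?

Eamon receives €5,000.

Kira takes three-eighths of €88,000 = €33,000. The remaining €55,000 passes to the descendants.
No child survives, so the initial division is made at the grandchildren's generation.
The descendants' portion (€55,000) is divided into 11 shares of €5,000: Winona, Eamon, Gustav, Desmond, Carmen, Kaspar, Svea, Qadir, Petra, Thandi, and Amira each take €5,000.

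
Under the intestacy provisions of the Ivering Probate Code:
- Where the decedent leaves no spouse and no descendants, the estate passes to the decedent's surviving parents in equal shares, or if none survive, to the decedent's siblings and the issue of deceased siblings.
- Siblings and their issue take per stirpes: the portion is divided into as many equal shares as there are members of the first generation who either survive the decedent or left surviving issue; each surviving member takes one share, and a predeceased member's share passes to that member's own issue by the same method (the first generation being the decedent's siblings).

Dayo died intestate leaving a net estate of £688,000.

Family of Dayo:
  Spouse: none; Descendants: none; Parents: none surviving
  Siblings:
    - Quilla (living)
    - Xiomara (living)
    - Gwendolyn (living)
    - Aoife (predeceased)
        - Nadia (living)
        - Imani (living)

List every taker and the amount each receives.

The entire £688,000 passes to the siblings and their issue.
That amount (£688,000) is divided into 4 shares of £172,000: Quilla, Xiomara, and Gwendolyn each take £172,000; Aoife's £172,000 share passes to Aoife's issue.
Aoife's share (£172,000) is divided into 2 shares of £86,000: Nadia and Imani each take £86,000.

Quilla: £172,000; Xiomara: £172,000; Gwendolyn: £172,000; Nadia: £86,000; Imani: £86,000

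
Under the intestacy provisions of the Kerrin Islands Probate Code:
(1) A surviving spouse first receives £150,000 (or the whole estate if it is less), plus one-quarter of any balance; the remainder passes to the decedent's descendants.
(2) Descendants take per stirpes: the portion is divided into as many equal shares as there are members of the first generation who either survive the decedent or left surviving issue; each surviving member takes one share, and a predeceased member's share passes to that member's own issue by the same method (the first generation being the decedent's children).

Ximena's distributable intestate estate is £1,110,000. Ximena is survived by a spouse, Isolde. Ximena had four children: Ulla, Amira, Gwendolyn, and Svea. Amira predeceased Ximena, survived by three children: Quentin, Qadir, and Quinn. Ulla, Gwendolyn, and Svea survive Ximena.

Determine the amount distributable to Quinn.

Isolde first takes £150,000, leaving a balance of £960,000. Isolde then takes one-quarter of the balance (£240,000), for a total of £390,000. The remaining £720,000 passes to the descendants.
The descendants' portion (£720,000) is divided into 4 shares of £180,000: Ulla, Gwendolyn, and Svea each take £180,000; Amira's £180,000 share passes to Amira's issue.
Amira's share (£180,000) is divided into 3 shares of £60,000: Quentin, Qadir, and Quinn each take £60,000.

Quinn receives £60,000.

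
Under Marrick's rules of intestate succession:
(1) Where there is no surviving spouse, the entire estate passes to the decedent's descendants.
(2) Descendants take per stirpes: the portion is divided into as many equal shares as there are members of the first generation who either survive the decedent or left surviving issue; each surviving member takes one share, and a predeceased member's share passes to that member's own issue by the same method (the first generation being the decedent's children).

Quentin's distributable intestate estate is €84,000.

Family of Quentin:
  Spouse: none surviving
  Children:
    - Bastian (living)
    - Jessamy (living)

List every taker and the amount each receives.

The entire €84,000 passes to the descendants.
That amount (€84,000) is divided into 2 shares of €42,000: Bastian and Jessamy each take €42,000.

Bastian: €42,000; Jessamy: €42,000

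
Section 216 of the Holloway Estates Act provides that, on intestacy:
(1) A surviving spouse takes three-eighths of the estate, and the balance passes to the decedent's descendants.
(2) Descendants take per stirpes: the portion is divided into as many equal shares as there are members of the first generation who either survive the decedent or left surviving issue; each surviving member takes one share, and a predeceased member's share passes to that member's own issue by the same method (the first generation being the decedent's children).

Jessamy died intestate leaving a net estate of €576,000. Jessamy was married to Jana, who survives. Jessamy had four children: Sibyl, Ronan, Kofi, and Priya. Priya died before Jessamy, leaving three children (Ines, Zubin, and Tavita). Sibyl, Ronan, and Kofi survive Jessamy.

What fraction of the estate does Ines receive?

Jana takes three-eighths of €576,000 = €216,000. The remaining €360,000 passes to the descendants.
The descendants' portion (€360,000) is divided into 4 shares of €90,000: Sibyl, Ronan, and Kofi each take €90,000; Priya's €90,000 share passes to Priya's issue.
Priya's share (€90,000) is divided into 3 shares of €30,000: Ines, Zubin, and Tavita each take €30,000.

Ines receives 5/96 of the estate.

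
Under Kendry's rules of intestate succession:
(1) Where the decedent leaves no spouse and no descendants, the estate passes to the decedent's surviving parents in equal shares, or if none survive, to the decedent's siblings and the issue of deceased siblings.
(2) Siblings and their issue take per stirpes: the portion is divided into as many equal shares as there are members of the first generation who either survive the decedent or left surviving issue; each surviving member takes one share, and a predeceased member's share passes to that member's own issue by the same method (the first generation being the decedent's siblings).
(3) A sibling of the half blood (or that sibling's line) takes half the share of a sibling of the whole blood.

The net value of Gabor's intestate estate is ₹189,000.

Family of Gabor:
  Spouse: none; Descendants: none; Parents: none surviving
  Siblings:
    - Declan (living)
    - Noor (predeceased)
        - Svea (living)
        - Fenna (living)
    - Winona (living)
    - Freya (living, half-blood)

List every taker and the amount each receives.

Declan: ₹54,000; Svea: ₹27,000; Fenna: ₹27,000; Winona: ₹54,000; Freya: ₹27,000

The entire ₹189,000 passes to the siblings and their issue.
Counting each half-blood sibling's line as half a unit, there are 7/2 units in ₹189,000, so one unit is ₹54,000. Whole-blood lines (Declan, Noor, and Winona) take ₹54,000 each; half-blood lines (Freya) take ₹27,000 each.
Noor's share (₹54,000) is divided into 2 shares of ₹27,000: Svea and Fenna each take ₹27,000.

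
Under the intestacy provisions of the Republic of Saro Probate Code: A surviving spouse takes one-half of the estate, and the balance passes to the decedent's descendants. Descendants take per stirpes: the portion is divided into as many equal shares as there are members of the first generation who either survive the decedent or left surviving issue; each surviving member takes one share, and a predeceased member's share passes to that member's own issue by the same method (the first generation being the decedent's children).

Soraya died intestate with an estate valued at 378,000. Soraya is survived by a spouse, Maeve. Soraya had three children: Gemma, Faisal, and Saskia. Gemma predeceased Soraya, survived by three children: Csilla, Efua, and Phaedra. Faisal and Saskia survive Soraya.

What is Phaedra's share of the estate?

Maeve takes one-half of 378,000 = 189,000. The remaining 189,000 passes to the descendants.
The descendants' portion (189,000) is divided into 3 shares of 63,000: Faisal and Saskia each take 63,000; Gemma's 63,000 share passes to Gemma's issue.
Gemma's share (63,000) is divided into 3 shares of 21,000: Csilla, Efua, and Phaedra each take 21,000.

Phaedra receives 21,000.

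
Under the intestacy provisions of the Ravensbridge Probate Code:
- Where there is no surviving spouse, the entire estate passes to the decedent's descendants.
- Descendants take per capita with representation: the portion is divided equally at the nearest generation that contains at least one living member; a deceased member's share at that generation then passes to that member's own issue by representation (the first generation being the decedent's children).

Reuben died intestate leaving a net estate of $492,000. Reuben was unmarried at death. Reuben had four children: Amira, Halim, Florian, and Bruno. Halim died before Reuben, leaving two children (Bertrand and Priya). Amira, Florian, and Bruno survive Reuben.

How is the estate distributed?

Amira: $123,000; Bertrand: $61,500; Priya: $61,500; Florian: $123,000; Bruno: $123,000

The entire $492,000 passes to the descendants.
That amount ($492,000) is divided into 4 shares of $123,000: Amira, Florian, and Bruno each take $123,000; Halim's $123,000 share passes to Halim's issue.
Halim's share ($123,000) is divided into 2 shares of $61,500: Bertrand and Priya each take $61,500.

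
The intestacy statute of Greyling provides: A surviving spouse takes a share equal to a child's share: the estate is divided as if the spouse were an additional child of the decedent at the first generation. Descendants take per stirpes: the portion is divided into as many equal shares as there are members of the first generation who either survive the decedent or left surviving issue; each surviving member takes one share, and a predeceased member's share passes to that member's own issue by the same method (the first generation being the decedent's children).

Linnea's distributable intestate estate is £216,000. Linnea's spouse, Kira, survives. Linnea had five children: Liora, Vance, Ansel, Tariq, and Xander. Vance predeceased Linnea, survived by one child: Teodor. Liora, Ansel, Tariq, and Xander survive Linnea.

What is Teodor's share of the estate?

The spouse counts as an additional share at the children's level, so there are 6 primary shares of £36,000. Kira takes one such share (£36,000).
The children's combined portion (£180,000) is divided into 5 shares of £36,000: Liora, Ansel, Tariq, and Xander each take £36,000; Vance's £36,000 share passes to Vance's issue.
Vance's share (£36,000) passes entirely to Teodor.

Teodor receives £36,000.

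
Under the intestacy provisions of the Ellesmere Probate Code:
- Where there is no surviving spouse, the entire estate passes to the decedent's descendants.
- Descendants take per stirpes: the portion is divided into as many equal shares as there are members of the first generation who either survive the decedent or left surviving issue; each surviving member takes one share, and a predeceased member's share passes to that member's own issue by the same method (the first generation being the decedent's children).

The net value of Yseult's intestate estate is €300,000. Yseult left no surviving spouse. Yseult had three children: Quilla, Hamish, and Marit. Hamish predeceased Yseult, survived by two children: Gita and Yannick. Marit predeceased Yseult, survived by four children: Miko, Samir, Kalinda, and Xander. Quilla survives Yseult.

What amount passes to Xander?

The entire €300,000 passes to the descendants.
That amount (€300,000) is divided into 3 shares of €100,000: Quilla takes €100,000; Hamish's €100,000 share passes to Hamish's issue; Marit's €100,000 share passes to Marit's issue.
Hamish's share (€100,000) is divided into 2 shares of €50,000: Gita and Yannick each take €50,000.
Marit's share (€100,000) is divided into 4 shares of €25,000: Miko, Samir, Kalinda, and Xander each take €25,000.

Xander receives €25,000.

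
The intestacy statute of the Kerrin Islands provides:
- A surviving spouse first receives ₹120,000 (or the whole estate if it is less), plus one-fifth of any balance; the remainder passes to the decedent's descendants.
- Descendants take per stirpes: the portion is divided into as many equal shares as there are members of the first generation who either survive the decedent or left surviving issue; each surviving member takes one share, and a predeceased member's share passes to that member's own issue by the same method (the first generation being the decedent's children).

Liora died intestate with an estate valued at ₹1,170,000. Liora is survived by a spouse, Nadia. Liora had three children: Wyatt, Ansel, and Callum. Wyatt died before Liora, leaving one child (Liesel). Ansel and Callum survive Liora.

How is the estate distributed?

Nadia first takes ₹120,000, leaving a balance of ₹1,050,000. Nadia then takes one-fifth of the balance (₹210,000), for a total of ₹330,000. The remaining ₹840,000 passes to the descendants.
The descendants' portion (₹840,000) is divided into 3 shares of ₹280,000: Ansel and Callum each take ₹280,000; Wyatt's ₹280,000 share passes to Wyatt's issue.
Wyatt's share (₹280,000) passes entirely to Liesel.

Nadia: ₹330,000; Liesel: ₹280,000; Ansel: ₹280,000; Callum: ₹280,000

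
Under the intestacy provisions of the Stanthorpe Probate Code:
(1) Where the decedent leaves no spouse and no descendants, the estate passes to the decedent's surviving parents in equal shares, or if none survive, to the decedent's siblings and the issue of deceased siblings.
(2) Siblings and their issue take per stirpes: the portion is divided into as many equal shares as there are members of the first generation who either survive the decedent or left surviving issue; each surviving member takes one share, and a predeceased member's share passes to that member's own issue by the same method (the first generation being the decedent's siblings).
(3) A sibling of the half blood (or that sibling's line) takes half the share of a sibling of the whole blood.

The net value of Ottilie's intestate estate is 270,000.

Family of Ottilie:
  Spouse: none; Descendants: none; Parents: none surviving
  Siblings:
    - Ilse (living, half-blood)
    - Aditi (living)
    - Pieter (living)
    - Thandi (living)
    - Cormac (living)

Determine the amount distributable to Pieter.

The entire 270,000 passes to the siblings and their issue.
Counting each half-blood sibling's line as half a unit, there are 9/2 units in 270,000, so one unit is 60,000. Whole-blood lines (Aditi, Pieter, Thandi, and Cormac) take 60,000 each; half-blood lines (Ilse) take 30,000 each.

Pieter receives 60,000.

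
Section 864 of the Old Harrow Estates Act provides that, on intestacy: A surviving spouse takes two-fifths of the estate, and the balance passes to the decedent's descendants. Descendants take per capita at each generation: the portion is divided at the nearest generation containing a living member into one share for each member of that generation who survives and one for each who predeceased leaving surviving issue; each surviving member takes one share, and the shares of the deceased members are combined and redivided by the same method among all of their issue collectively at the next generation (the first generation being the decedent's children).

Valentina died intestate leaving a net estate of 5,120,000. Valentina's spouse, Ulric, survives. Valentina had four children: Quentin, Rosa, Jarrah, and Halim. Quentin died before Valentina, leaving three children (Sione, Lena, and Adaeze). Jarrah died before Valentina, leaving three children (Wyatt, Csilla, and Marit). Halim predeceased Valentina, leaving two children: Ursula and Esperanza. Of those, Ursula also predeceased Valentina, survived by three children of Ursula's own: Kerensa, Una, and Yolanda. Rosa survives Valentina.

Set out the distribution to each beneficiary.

Ulric: 2,048,000; Sione: 288,000; Lena: 288,000; Adaeze: 288,000; Rosa: 768,000; Wyatt: 288,000; Csilla: 288,000; Marit: 288,000; Kerensa: 96,000; Una: 96,000; Yolanda: 96,000; Esperanza: 288,000

Ulric takes two-fifths of 5,120,000 = 2,048,000. The remaining 3,072,000 passes to the descendants.
The descendants' portion (3,072,000) is divided at the children's generation into 4 shares of 768,000. Rosa takes 768,000. The 3 shares of the deceased (Quentin, Jarrah, and Halim) are combined into a pool of 2,304,000.
That pool (2,304,000) is divided at the grandchildren's generation into 8 shares of 288,000. Sione, Lena, Adaeze, Wyatt, Csilla, Marit, and Esperanza each take 288,000. The remaining share for the deceased Ursula (288,000) is carried to the next generation.
That pool (288,000) is divided at the great-grandchildren's generation equally among Kerensa, Una, and Yolanda: 96,000 each.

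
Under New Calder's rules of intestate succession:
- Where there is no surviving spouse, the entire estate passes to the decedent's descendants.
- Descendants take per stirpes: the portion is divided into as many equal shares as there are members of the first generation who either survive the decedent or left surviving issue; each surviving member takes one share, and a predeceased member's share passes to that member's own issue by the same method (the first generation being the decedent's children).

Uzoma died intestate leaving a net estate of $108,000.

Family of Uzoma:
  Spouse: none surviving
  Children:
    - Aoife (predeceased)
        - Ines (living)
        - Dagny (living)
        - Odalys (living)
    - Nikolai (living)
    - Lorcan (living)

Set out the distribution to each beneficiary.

Ines: $12,000; Dagny: $12,000; Odalys: $12,000; Nikolai: $36,000; Lorcan: $36,000

The entire $108,000 passes to the descendants.
That amount ($108,000) is divided into 3 shares of $36,000: Nikolai and Lorcan each take $36,000; Aoife's $36,000 share passes to Aoife's issue.
Aoife's share ($36,000) is divided into 3 shares of $12,000: Ines, Dagny, and Odalys each take $12,000.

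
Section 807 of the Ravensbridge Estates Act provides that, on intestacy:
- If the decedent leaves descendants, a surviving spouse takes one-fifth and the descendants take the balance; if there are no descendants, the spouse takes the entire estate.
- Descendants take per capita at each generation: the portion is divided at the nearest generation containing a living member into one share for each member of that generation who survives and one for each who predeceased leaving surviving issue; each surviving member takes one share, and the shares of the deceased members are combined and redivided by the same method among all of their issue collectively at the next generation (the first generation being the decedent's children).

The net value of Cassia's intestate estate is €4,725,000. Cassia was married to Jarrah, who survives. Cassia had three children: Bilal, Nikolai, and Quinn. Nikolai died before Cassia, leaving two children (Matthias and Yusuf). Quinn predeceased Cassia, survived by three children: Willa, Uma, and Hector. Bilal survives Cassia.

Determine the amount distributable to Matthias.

Matthias receives €504,000.

Jarrah takes one-fifth of €4,725,000 = €945,000. The remaining €3,780,000 passes to the descendants.
The descendants' portion (€3,780,000) is divided at the children's generation into 3 shares of €1,260,000. Bilal takes €1,260,000. The 2 shares of the deceased (Nikolai and Quinn) are combined into a pool of €2,520,000.
That pool (€2,520,000) is divided at the grandchildren's generation equally among Matthias, Yusuf, Willa, Uma, and Hector: €504,000 each.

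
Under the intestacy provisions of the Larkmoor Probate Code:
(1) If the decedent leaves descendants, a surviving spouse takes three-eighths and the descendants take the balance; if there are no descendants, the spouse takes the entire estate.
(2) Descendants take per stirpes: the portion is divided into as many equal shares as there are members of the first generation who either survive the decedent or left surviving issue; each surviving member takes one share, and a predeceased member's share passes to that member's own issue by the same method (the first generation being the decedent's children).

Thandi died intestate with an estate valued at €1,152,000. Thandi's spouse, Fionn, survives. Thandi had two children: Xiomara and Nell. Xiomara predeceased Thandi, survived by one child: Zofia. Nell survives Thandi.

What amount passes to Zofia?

Zofia receives €360,000.

Fionn takes three-eighths of €1,152,000 = €432,000. The remaining €720,000 passes to the descendants.
The descendants' portion (€720,000) is divided into 2 shares of €360,000: Nell takes €360,000; Xiomara's €360,000 share passes to Xiomara's issue.
Xiomara's share (€360,000) passes entirely to Zofia.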